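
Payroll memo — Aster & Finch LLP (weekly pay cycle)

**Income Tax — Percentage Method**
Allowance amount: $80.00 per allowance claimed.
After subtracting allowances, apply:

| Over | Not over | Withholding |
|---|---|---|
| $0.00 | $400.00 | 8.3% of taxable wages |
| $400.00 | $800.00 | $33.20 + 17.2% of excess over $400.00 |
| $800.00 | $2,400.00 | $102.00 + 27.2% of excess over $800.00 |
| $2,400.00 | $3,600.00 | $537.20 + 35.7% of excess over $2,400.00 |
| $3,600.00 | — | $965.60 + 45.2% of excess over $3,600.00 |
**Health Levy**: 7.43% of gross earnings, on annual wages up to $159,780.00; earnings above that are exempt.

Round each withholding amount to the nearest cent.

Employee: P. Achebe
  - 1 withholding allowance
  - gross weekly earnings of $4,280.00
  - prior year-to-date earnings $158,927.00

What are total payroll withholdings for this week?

Income Tax: taxable = $4,280.00 − 1×$80.00 = $4,200.00
  $965.60 + 45.2% × ($4,200.00 − $3,600.00) = $965.60 + 45.2% × $600.00 = $1,236.80
Health Levy: cap $159,780.00 − YTD $158,927.00 = $853.00 subject; 7.43% × $853.00 = $63.38
Total: $1,236.80 + $63.38 = $1,300.18

$1,300.18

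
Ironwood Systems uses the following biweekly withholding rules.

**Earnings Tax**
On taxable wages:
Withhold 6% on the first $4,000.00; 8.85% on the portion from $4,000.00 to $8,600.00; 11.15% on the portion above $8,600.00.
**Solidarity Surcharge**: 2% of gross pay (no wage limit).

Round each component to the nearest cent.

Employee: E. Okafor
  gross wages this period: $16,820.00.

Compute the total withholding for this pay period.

Earnings Tax: taxable = $16,820.00
  $647.10 + 11.15% × ($16,820.00 − $8,600.00) = $647.10 + 11.15% × $8,220.00 = $1,563.63
Solidarity Surcharge: 2% × $16,820.00 = $336.40
Total: $1,563.63 + $336.40 = $1,900.03

$1,900.03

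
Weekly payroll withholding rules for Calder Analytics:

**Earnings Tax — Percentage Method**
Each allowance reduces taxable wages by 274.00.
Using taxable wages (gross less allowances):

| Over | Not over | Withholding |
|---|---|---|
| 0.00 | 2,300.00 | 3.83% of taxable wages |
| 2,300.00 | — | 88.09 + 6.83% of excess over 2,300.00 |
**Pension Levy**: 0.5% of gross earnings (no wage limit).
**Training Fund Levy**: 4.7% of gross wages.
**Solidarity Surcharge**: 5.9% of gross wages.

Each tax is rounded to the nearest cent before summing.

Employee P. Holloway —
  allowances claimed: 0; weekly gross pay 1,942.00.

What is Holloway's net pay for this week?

1,652.06

Earnings Tax: taxable = 1,942.00
  3.83% × 1,942.00 = 74.38
Pension Levy: 0.5% × 1,942.00 = 9.71
Training Fund Levy: 4.7% × 1,942.00 = 91.27
Solidarity Surcharge: 5.9% × 1,942.00 = 114.58
Total withheld: 74.38 + 9.71 + 91.27 + 114.58 = 289.94
Net pay: 1,942.00 − 289.94 = 1,652.06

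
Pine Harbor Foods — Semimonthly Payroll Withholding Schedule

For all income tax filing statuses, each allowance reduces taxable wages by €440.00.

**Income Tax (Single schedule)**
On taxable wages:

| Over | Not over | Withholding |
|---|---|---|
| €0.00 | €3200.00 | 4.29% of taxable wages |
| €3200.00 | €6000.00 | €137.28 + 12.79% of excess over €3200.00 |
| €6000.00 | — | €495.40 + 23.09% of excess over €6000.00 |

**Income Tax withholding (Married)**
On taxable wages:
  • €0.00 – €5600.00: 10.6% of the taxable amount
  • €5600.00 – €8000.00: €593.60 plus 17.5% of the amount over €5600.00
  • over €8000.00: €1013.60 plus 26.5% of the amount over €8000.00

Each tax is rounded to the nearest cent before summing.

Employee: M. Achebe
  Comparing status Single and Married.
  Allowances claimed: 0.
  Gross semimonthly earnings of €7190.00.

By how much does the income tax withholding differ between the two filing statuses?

Income Tax (Single): taxable = €7190.00
  €495.40 + 23.09% × (€7190.00 − €6000.00) = €495.40 + 23.09% × €1190.00 = €770.17
Income Tax (Married): taxable = €7190.00
  €593.60 + 17.5% × (€7190.00 − €5600.00) = €593.60 + 17.5% × €1590.00 = €871.85
Difference: |€770.17 − €871.85| = €101.68 (higher under Married)

€101.68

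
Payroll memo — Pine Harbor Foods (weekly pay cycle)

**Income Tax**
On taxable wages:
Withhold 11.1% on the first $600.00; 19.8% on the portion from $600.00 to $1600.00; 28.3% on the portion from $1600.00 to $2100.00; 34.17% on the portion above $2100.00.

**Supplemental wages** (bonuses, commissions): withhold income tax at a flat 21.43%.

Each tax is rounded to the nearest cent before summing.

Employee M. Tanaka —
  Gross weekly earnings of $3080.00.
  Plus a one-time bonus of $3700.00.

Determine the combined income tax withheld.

$1533.88

Income Tax: taxable = $3080.00
  $406.10 + 34.17% × ($3080.00 − $2100.00) = $406.10 + 34.17% × $980.00 = $740.97
Supplemental (21.43% flat on bonus): 21.43% × $3700.00 = $792.91
Total income tax: $740.97 + $792.91 = $1533.88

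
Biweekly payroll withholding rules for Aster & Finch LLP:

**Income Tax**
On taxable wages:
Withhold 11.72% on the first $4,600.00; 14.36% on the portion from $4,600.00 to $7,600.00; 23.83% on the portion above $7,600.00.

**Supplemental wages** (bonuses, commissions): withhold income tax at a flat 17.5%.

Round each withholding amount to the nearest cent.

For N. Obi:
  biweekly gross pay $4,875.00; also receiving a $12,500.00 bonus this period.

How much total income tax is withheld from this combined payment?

$2,766.11

Income Tax: taxable = $4,875.00
  $539.12 + 14.36% × ($4,875.00 − $4,600.00) = $539.12 + 14.36% × $275.00 = $578.61
Supplemental (17.5% flat on bonus): 17.5% × $12,500.00 = $2,187.50
Total income tax: $578.61 + $2,187.50 = $2,766.11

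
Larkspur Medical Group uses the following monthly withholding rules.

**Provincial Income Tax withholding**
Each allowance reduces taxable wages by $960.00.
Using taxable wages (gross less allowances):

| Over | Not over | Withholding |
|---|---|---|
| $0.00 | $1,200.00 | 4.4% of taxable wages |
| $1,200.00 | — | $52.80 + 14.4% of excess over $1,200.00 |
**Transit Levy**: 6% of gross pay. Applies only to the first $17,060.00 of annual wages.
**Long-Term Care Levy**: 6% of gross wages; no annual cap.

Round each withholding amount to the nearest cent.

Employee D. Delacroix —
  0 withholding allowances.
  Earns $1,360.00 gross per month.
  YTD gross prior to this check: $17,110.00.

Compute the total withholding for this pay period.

$157.44

Provincial Income Tax: taxable = $1,360.00
  $52.80 + 14.4% × ($1,360.00 − $1,200.00) = $52.80 + 14.4% × $160.00 = $75.84
Transit Levy: YTD $17,110.00 ≥ cap $17,060.00 → $0.00
Long-Term Care Levy: 6% × $1,360.00 = $81.60
Total: $75.84 + $0.00 + $81.60 = $157.44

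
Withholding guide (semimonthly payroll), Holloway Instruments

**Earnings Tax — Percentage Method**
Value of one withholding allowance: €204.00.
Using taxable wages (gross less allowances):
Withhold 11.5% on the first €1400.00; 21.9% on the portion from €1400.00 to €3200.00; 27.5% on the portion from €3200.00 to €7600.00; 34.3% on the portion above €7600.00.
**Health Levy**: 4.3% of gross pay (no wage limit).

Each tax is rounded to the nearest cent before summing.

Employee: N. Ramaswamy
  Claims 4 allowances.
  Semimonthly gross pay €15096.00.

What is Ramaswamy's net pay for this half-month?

€10390.43

Earnings Tax: taxable = €15096.00 − 4×€204.00 = €14280.00
  €1765.20 + 34.3% × (€14280.00 − €7600.00) = €1765.20 + 34.3% × €6680.00 = €4056.44
Health Levy: 4.3% × €15096.00 = €649.13
Total withheld: €4056.44 + €649.13 = €4705.57
Net pay: €15096.00 − €4705.57 = €10390.43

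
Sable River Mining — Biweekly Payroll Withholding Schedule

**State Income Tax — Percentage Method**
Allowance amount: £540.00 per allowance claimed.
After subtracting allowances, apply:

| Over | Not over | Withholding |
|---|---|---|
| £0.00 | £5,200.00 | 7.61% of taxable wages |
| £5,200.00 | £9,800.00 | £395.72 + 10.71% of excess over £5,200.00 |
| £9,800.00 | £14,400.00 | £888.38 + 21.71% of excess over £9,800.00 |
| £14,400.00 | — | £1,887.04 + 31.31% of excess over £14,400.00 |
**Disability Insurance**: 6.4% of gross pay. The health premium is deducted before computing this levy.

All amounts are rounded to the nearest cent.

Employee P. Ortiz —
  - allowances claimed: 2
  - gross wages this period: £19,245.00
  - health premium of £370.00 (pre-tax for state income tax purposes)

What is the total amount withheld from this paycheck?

£4,158.01

State Income Tax: taxable = £19,245.00 − £370.00 − 2×£540.00 = £17,795.00
  £1,887.04 + 31.31% × (£17,795.00 − £14,400.00) = £1,887.04 + 31.31% × £3,395.00 = £2,950.01
Disability Insurance: 6.4% × £18,875.00 = £1,208.00
Total: £2,950.01 + £1,208.00 = £4,158.01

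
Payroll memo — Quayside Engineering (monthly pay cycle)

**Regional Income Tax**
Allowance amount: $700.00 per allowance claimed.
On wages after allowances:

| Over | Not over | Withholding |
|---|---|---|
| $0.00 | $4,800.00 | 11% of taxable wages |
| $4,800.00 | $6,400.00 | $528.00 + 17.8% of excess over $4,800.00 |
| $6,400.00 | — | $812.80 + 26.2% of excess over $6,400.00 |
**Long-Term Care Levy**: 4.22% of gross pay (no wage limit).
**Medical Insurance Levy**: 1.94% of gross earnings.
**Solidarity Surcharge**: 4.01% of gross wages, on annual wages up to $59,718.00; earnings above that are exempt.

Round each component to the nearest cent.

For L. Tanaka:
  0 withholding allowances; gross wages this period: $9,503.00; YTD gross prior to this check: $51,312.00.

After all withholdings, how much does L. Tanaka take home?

Regional Income Tax: taxable = $9,503.00
  $812.80 + 26.2% × ($9,503.00 − $6,400.00) = $812.80 + 26.2% × $3,103.00 = $1,625.79
Long-Term Care Levy: 4.22% × $9,503.00 = $401.03
Medical Insurance Levy: 1.94% × $9,503.00 = $184.36
Solidarity Surcharge: cap $59,718.00 − YTD $51,312.00 = $8,406.00 subject; 4.01% × $8,406.00 = $337.08
Total withheld: $1,625.79 + $401.03 + $184.36 + $337.08 = $2,548.26
Net pay: $9,503.00 − $2,548.26 = $6,954.74

$6,954.74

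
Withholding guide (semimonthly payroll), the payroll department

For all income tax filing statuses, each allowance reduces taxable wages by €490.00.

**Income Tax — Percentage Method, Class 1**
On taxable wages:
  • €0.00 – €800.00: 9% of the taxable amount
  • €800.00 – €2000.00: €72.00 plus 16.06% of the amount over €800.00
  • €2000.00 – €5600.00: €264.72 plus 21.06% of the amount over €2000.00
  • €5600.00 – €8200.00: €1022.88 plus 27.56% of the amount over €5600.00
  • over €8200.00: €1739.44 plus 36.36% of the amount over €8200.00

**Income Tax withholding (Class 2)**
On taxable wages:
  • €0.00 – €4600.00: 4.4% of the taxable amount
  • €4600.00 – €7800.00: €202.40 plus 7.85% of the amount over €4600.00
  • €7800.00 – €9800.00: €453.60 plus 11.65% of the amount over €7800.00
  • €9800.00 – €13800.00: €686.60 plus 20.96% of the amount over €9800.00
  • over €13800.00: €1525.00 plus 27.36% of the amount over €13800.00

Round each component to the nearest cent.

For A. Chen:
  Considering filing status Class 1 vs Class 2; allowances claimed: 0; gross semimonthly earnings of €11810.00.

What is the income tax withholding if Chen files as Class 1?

€3052.04

Income Tax (Class 1): taxable = €11810.00
  €1739.44 + 36.36% × (€11810.00 − €8200.00) = €1739.44 + 36.36% × €3610.00 = €3052.04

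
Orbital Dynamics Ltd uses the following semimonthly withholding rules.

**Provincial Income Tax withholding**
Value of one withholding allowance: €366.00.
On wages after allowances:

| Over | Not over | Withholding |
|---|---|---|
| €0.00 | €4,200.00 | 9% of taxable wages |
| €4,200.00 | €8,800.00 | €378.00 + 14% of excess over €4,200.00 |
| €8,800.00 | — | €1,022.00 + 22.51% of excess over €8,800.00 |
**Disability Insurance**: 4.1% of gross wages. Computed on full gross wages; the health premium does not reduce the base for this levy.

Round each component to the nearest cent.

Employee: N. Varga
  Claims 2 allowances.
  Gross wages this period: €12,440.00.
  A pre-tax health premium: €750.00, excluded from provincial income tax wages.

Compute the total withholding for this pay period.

€2,017.81

Provincial Income Tax: taxable = €12,440.00 − €750.00 − 2×€366.00 = €10,958.00
  €1,022.00 + 22.51% × (€10,958.00 − €8,800.00) = €1,022.00 + 22.51% × €2,158.00 = €1,507.77
Disability Insurance: 4.1% × €12,440.00 = €510.04
Total: €1,507.77 + €510.04 = €2,017.81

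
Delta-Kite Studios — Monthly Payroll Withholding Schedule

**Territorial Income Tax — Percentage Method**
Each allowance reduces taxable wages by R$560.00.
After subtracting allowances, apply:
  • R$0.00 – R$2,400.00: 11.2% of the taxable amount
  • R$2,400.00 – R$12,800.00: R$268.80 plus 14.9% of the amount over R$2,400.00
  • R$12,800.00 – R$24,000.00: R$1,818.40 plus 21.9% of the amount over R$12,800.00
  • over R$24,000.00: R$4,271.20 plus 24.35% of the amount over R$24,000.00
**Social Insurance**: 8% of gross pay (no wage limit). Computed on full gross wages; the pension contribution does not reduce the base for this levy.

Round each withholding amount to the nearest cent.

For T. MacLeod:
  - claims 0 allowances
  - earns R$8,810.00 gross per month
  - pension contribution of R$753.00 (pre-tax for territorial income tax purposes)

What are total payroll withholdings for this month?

Territorial Income Tax: taxable = R$8,810.00 − R$753.00 = R$8,057.00
  R$268.80 + 14.9% × (R$8,057.00 − R$2,400.00) = R$268.80 + 14.9% × R$5,657.00 = R$1,111.69
Social Insurance: 8% × R$8,810.00 = R$704.80
Total: R$1,111.69 + R$704.80 = R$1,816.49

R$1,816.49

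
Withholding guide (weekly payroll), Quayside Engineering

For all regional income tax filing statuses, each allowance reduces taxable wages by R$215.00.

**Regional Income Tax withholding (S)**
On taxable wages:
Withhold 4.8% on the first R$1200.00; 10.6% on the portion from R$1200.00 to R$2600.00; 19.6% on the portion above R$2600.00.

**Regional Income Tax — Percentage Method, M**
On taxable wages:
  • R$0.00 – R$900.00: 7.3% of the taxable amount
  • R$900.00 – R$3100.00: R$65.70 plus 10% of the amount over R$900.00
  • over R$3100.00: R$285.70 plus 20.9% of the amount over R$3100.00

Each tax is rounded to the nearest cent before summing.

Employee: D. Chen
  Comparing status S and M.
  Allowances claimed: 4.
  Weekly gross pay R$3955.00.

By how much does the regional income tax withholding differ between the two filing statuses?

R$17.82

Regional Income Tax (S): taxable = R$3955.00 − 4×R$215.00 = R$3095.00
  R$206.00 + 19.6% × (R$3095.00 − R$2600.00) = R$206.00 + 19.6% × R$495.00 = R$303.02
Regional Income Tax (M): taxable = R$3955.00 − 4×R$215.00 = R$3095.00
  R$65.70 + 10% × (R$3095.00 − R$900.00) = R$65.70 + 10% × R$2195.00 = R$285.20
Difference: |R$303.02 − R$285.20| = R$17.82 (higher under S)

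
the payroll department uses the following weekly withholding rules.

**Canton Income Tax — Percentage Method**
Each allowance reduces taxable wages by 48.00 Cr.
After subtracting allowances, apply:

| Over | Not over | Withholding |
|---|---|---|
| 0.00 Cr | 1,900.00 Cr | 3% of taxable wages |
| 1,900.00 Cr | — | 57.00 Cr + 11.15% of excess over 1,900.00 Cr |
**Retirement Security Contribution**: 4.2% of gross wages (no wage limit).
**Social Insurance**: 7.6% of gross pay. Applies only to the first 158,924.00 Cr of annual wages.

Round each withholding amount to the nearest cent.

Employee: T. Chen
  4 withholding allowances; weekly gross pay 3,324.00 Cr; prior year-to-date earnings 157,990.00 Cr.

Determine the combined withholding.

404.96 Cr

Canton Income Tax: taxable = 3,324.00 Cr − 4×48.00 Cr = 3,132.00 Cr
  57.00 Cr + 11.15% × (3,132.00 Cr − 1,900.00 Cr) = 57.00 Cr + 11.15% × 1,232.00 Cr = 194.37 Cr
Retirement Security Contribution: 4.2% × 3,324.00 Cr = 139.61 Cr
Social Insurance: cap 158,924.00 Cr − YTD 157,990.00 Cr = 934.00 Cr subject; 7.6% × 934.00 Cr = 70.98 Cr
Total: 194.37 Cr + 139.61 Cr + 70.98 Cr = 404.96 Cr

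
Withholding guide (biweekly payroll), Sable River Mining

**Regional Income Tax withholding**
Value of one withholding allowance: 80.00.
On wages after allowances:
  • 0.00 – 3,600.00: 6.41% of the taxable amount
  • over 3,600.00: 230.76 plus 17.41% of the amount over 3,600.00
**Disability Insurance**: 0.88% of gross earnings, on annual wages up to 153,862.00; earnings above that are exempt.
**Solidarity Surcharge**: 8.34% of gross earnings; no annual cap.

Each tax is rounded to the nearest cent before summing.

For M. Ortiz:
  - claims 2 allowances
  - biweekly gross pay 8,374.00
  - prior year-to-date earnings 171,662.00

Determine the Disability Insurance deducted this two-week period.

0.00

Disability Insurance: YTD 171,662.00 ≥ cap 153,862.00 → 0.00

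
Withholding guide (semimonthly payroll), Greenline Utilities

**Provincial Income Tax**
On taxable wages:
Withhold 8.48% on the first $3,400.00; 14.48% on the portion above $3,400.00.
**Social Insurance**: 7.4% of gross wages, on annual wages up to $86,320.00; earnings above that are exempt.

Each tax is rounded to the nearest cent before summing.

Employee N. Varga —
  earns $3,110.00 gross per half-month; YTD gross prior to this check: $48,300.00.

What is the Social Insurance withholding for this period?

$230.14

Social Insurance: 7.4% × $3,110.00 = $230.14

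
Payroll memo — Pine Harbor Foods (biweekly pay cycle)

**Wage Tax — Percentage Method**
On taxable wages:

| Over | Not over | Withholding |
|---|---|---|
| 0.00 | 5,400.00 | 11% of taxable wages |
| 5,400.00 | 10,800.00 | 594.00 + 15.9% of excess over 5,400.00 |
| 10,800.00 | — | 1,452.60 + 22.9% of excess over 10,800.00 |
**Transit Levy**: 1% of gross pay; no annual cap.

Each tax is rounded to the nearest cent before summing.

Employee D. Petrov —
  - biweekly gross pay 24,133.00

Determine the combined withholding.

4,747.19

Wage Tax: taxable = 24,133.00
  1,452.60 + 22.9% × (24,133.00 − 10,800.00) = 1,452.60 + 22.9% × 13,333.00 = 4,505.86
Transit Levy: 1% × 24,133.00 = 241.33
Total: 4,505.86 + 241.33 = 4,747.19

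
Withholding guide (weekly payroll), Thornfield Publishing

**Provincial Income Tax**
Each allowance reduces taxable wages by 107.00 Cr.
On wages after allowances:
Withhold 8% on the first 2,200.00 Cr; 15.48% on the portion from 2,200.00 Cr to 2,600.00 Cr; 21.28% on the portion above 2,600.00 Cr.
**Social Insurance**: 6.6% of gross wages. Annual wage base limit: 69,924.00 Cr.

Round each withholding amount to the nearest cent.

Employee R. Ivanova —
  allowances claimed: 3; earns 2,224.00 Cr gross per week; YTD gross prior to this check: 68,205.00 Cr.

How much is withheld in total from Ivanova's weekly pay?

Provincial Income Tax: taxable = 2,224.00 Cr − 3×107.00 Cr = 1,903.00 Cr
  8% × 1,903.00 Cr = 152.24 Cr
Social Insurance: cap 69,924.00 Cr − YTD 68,205.00 Cr = 1,719.00 Cr subject; 6.6% × 1,719.00 Cr = 113.45 Cr
Total: 152.24 Cr + 113.45 Cr = 265.69 Cr

265.69 Cr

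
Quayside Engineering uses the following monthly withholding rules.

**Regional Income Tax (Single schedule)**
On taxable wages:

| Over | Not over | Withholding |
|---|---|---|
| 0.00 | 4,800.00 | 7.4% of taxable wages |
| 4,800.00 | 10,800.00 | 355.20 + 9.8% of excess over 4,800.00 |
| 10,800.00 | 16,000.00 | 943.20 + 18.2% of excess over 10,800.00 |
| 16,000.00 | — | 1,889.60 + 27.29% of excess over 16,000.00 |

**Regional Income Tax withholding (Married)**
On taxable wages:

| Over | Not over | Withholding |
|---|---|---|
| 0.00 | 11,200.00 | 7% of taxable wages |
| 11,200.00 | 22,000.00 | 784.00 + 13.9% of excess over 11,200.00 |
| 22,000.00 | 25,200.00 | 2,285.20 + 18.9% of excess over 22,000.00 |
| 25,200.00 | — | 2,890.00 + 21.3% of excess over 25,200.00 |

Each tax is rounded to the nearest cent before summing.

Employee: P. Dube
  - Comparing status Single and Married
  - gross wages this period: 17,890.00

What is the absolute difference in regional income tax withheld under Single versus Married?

691.47

Regional Income Tax (Single): taxable = 17,890.00
  1,889.60 + 27.29% × (17,890.00 − 16,000.00) = 1,889.60 + 27.29% × 1,890.00 = 2,405.38
Regional Income Tax (Married): taxable = 17,890.00
  784.00 + 13.9% × (17,890.00 − 11,200.00) = 784.00 + 13.9% × 6,690.00 = 1,713.91
Difference: |2,405.38 − 1,713.91| = 691.47 (higher under Single)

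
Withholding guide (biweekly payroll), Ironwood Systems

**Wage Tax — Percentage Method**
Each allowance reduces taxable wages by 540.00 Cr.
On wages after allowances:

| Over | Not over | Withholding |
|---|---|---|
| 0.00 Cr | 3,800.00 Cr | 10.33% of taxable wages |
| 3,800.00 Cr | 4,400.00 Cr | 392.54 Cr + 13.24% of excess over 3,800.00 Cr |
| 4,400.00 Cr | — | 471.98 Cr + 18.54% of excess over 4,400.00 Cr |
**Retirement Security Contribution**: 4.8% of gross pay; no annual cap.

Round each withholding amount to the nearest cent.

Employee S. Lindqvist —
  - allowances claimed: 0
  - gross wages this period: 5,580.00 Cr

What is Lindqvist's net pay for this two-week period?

Wage Tax: taxable = 5,580.00 Cr
  471.98 Cr + 18.54% × (5,580.00 Cr − 4,400.00 Cr) = 471.98 Cr + 18.54% × 1,180.00 Cr = 690.75 Cr
Retirement Security Contribution: 4.8% × 5,580.00 Cr = 267.84 Cr
Total withheld: 690.75 Cr + 267.84 Cr = 958.59 Cr
Net pay: 5,580.00 Cr − 958.59 Cr = 4,621.41 Cr

4,621.41 Cr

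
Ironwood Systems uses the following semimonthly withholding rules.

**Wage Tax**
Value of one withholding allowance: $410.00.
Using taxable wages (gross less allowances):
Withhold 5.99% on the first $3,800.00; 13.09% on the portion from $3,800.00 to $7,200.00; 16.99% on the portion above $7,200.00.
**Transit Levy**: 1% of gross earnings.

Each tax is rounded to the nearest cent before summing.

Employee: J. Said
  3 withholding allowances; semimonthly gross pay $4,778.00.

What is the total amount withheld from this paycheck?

Wage Tax: taxable = $4,778.00 − 3×$410.00 = $3,548.00
  5.99% × $3,548.00 = $212.53
Transit Levy: 1% × $4,778.00 = $47.78
Total: $212.53 + $47.78 = $260.31

$260.31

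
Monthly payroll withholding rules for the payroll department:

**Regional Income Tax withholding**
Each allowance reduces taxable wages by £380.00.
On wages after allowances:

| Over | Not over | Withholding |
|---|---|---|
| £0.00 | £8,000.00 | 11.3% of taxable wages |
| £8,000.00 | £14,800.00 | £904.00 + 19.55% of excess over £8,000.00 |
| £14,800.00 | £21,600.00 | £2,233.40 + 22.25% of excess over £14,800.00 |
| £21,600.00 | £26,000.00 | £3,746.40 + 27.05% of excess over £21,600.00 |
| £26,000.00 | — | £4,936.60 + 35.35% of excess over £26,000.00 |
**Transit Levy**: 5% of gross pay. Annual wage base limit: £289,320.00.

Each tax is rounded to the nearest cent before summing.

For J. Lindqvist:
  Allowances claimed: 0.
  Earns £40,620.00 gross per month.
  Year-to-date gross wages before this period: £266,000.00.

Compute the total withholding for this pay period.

Regional Income Tax: taxable = £40,620.00
  £4,936.60 + 35.35% × (£40,620.00 − £26,000.00) = £4,936.60 + 35.35% × £14,620.00 = £10,104.77
Transit Levy: cap £289,320.00 − YTD £266,000.00 = £23,320.00 subject; 5% × £23,320.00 = £1,166.00
Total: £10,104.77 + £1,166.00 = £11,270.77

£11,270.77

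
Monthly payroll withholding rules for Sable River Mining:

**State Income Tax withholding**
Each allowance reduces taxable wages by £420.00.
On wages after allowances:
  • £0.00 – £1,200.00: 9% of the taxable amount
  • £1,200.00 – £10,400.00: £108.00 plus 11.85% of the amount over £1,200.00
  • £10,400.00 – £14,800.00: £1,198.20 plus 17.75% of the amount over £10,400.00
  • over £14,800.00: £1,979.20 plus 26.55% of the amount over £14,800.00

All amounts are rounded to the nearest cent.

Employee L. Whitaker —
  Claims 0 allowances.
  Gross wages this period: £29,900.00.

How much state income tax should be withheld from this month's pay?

State Income Tax: taxable = £29,900.00
  £1,979.20 + 26.55% × (£29,900.00 − £14,800.00) = £1,979.20 + 26.55% × £15,100.00 = £5,988.25

£5,988.25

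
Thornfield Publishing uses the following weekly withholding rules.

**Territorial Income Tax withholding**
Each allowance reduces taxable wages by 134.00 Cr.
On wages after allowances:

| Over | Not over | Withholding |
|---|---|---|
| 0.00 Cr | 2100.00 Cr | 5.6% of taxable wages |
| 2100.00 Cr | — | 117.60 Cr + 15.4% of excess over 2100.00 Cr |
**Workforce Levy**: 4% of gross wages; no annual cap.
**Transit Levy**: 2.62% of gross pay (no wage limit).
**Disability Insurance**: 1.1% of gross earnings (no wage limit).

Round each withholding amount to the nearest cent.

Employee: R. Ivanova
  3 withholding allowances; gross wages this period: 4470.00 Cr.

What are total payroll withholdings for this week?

Territorial Income Tax: taxable = 4470.00 Cr − 3×134.00 Cr = 4068.00 Cr
  117.60 Cr + 15.4% × (4068.00 Cr − 2100.00 Cr) = 117.60 Cr + 15.4% × 1968.00 Cr = 420.67 Cr
Workforce Levy: 4% × 4470.00 Cr = 178.80 Cr
Transit Levy: 2.62% × 4470.00 Cr = 117.11 Cr
Disability Insurance: 1.1% × 4470.00 Cr = 49.17 Cr
Total: 420.67 Cr + 178.80 Cr + 117.11 Cr + 49.17 Cr = 765.75 Cr

765.75 Cr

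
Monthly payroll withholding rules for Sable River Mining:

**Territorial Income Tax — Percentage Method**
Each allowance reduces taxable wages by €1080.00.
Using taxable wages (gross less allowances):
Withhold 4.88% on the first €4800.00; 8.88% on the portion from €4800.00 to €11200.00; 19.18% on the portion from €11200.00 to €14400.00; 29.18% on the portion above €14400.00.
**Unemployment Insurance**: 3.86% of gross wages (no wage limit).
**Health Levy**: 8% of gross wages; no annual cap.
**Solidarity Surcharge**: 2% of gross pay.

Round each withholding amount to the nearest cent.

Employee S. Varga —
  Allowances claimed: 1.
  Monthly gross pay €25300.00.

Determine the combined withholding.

€7788.38

Territorial Income Tax: taxable = €25300.00 − 1×€1080.00 = €24220.00
  €1416.32 + 29.18% × (€24220.00 − €14400.00) = €1416.32 + 29.18% × €9820.00 = €4281.80
Unemployment Insurance: 3.86% × €25300.00 = €976.58
Health Levy: 8% × €25300.00 = €2024.00
Solidarity Surcharge: 2% × €25300.00 = €506.00
Total: €4281.80 + €976.58 + €2024.00 + €506.00 = €7788.38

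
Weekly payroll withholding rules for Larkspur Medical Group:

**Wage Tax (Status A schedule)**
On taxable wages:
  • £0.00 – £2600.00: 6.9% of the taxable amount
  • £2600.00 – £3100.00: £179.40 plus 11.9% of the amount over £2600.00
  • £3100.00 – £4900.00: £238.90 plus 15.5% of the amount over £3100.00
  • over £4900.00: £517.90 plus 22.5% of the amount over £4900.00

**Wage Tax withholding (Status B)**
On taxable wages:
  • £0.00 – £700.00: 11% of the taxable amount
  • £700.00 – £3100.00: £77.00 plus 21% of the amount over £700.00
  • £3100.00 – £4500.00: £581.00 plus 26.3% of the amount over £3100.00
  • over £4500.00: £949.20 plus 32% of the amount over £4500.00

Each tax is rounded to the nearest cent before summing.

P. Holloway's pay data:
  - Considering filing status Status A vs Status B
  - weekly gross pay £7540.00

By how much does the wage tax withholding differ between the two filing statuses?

Wage Tax (Status A): taxable = £7540.00
  £517.90 + 22.5% × (£7540.00 − £4900.00) = £517.90 + 22.5% × £2640.00 = £1111.90
Wage Tax (Status B): taxable = £7540.00
  £949.20 + 32% × (£7540.00 − £4500.00) = £949.20 + 32% × £3040.00 = £1922.00
Difference: |£1111.90 − £1922.00| = £810.10 (higher under Status B)

£810.10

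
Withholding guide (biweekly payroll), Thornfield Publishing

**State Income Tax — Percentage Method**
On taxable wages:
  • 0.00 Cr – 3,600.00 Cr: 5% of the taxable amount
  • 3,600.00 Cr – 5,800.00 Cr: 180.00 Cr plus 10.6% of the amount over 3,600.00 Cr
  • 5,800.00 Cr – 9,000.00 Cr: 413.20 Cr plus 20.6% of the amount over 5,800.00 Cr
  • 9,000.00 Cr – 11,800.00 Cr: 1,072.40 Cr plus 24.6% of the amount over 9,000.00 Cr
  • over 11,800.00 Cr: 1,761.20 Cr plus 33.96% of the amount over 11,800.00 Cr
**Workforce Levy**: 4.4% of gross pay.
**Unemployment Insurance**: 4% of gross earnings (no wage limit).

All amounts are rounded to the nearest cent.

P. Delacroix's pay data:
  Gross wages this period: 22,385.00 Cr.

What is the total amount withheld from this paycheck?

State Income Tax: taxable = 22,385.00 Cr
  1,761.20 Cr + 33.96% × (22,385.00 Cr − 11,800.00 Cr) = 1,761.20 Cr + 33.96% × 10,585.00 Cr = 5,355.87 Cr
Workforce Levy: 4.4% × 22,385.00 Cr = 984.94 Cr
Unemployment Insurance: 4% × 22,385.00 Cr = 895.40 Cr
Total: 5,355.87 Cr + 984.94 Cr + 895.40 Cr = 7,236.21 Cr

7,236.21 Cr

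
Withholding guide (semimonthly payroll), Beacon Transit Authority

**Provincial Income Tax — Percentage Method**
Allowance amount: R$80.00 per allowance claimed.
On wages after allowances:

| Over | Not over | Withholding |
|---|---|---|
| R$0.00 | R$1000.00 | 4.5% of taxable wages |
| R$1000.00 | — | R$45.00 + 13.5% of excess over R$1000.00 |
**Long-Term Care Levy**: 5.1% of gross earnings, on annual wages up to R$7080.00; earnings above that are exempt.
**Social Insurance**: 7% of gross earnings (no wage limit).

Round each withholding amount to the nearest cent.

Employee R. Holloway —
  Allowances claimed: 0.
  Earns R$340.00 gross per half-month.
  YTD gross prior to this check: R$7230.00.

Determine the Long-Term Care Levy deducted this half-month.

Long-Term Care Levy: YTD R$7230.00 ≥ cap R$7080.00 → R$0.00

R$0.00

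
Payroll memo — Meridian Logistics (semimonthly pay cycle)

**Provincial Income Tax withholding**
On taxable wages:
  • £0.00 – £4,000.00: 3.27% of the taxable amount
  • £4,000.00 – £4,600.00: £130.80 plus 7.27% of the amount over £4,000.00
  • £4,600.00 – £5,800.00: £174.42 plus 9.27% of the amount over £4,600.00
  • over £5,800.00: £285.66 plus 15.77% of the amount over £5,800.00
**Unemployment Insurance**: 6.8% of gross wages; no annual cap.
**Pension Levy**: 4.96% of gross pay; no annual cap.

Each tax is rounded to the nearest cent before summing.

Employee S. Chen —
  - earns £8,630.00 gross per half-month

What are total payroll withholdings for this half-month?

£1,746.84

Provincial Income Tax: taxable = £8,630.00
  £285.66 + 15.77% × (£8,630.00 − £5,800.00) = £285.66 + 15.77% × £2,830.00 = £731.95
Unemployment Insurance: 6.8% × £8,630.00 = £586.84
Pension Levy: 4.96% × £8,630.00 = £428.05
Total: £731.95 + £586.84 + £428.05 = £1,746.84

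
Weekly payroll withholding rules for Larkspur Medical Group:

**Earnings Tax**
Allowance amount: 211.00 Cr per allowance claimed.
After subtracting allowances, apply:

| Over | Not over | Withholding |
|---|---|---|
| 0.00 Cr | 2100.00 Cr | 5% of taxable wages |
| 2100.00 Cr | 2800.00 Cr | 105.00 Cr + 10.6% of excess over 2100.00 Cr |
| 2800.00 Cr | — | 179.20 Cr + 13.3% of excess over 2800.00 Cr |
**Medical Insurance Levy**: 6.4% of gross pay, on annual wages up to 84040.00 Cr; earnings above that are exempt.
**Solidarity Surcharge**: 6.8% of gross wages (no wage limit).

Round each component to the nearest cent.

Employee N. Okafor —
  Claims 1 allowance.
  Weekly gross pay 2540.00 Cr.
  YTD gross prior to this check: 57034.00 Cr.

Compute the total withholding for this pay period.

Earnings Tax: taxable = 2540.00 Cr − 1×211.00 Cr = 2329.00 Cr
  105.00 Cr + 10.6% × (2329.00 Cr − 2100.00 Cr) = 105.00 Cr + 10.6% × 229.00 Cr = 129.27 Cr
Medical Insurance Levy: 6.4% × 2540.00 Cr = 162.56 Cr
Solidarity Surcharge: 6.8% × 2540.00 Cr = 172.72 Cr
Total: 129.27 Cr + 162.56 Cr + 172.72 Cr = 464.55 Cr

464.55 Cr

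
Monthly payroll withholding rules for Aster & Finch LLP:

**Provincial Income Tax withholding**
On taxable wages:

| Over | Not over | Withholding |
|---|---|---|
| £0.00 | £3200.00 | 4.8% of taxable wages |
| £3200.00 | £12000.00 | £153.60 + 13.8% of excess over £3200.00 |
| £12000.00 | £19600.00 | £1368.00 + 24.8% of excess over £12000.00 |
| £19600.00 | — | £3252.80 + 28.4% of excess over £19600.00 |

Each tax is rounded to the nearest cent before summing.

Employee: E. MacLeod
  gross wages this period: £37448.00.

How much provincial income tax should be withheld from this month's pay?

£8321.63

Provincial Income Tax: taxable = £37448.00
  £3252.80 + 28.4% × (£37448.00 − £19600.00) = £3252.80 + 28.4% × £17848.00 = £8321.63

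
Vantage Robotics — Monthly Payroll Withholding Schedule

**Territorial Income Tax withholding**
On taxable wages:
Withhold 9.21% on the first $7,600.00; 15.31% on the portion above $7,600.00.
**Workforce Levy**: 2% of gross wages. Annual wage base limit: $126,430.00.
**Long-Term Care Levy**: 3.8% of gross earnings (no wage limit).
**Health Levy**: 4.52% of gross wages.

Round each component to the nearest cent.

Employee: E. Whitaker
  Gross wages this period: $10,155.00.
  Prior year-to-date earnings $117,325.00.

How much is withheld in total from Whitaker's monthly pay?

Territorial Income Tax: taxable = $10,155.00
  $699.96 + 15.31% × ($10,155.00 − $7,600.00) = $699.96 + 15.31% × $2,555.00 = $1,091.13
Workforce Levy: cap $126,430.00 − YTD $117,325.00 = $9,105.00 subject; 2% × $9,105.00 = $182.10
Long-Term Care Levy: 3.8% × $10,155.00 = $385.89
Health Levy: 4.52% × $10,155.00 = $459.01
Total: $1,091.13 + $182.10 + $385.89 + $459.01 = $2,118.13

$2,118.13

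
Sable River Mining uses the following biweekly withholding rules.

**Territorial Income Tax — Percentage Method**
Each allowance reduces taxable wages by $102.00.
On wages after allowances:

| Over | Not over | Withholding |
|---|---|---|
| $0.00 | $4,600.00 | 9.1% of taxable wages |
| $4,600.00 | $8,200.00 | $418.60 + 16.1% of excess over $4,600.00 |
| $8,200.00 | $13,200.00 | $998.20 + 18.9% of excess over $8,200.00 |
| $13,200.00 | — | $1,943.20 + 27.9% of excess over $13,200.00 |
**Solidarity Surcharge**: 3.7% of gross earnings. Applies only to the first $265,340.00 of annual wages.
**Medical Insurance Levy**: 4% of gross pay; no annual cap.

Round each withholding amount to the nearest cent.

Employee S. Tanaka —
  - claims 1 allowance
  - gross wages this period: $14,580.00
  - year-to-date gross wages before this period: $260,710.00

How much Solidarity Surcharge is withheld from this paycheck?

$171.31

Solidarity Surcharge: cap $265,340.00 − YTD $260,710.00 = $4,630.00 subject; 3.7% × $4,630.00 = $171.31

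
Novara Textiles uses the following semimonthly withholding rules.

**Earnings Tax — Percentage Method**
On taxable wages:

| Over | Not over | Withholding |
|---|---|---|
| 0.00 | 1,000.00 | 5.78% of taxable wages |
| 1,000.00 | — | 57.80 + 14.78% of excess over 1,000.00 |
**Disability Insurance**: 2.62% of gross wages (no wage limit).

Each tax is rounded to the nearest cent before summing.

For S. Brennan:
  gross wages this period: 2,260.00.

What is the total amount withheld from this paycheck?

303.24

Earnings Tax: taxable = 2,260.00
  57.80 + 14.78% × (2,260.00 − 1,000.00) = 57.80 + 14.78% × 1,260.00 = 244.03
Disability Insurance: 2.62% × 2,260.00 = 59.21
Total: 244.03 + 59.21 = 303.24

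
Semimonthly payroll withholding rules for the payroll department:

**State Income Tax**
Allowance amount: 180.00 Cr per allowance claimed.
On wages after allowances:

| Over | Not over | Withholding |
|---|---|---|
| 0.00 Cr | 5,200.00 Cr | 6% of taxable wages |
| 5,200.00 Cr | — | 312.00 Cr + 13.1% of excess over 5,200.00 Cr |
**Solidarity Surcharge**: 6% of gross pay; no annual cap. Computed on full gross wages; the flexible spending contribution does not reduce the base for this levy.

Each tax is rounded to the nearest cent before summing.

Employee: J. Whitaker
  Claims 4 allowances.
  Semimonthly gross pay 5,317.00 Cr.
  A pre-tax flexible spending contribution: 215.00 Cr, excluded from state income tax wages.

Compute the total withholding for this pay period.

State Income Tax: taxable = 5,317.00 Cr − 215.00 Cr − 4×180.00 Cr = 4,382.00 Cr
  6% × 4,382.00 Cr = 262.92 Cr
Solidarity Surcharge: 6% × 5,317.00 Cr = 319.02 Cr
Total: 262.92 Cr + 319.02 Cr = 581.94 Cr

581.94 Cr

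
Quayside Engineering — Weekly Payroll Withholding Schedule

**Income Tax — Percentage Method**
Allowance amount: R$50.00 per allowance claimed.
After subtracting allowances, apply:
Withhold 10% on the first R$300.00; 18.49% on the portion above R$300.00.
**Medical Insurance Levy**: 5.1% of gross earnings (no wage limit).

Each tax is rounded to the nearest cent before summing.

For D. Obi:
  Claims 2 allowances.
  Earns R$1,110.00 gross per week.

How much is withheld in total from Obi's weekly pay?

R$217.89

Income Tax: taxable = R$1,110.00 − 2×R$50.00 = R$1,010.00
  R$30.00 + 18.49% × (R$1,010.00 − R$300.00) = R$30.00 + 18.49% × R$710.00 = R$161.28
Medical Insurance Levy: 5.1% × R$1,110.00 = R$56.61
Total: R$161.28 + R$56.61 = R$217.89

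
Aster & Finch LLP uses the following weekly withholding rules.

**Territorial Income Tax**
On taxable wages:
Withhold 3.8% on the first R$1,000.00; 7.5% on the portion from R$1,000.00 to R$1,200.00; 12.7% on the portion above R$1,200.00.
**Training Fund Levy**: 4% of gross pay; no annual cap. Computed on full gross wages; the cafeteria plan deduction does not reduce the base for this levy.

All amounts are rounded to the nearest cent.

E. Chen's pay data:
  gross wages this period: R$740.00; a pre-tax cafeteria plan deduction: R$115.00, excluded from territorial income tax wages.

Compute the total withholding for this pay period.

Territorial Income Tax: taxable = R$740.00 − R$115.00 = R$625.00
  3.8% × R$625.00 = R$23.75
Training Fund Levy: 4% × R$740.00 = R$29.60
Total: R$23.75 + R$29.60 = R$53.35

R$53.35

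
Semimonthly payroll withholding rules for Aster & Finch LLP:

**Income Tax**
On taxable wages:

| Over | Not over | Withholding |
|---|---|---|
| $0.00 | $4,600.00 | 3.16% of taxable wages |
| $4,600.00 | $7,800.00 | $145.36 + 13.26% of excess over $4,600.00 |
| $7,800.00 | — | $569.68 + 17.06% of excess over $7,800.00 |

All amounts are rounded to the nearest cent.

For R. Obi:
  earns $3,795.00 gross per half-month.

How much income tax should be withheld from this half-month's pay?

Income Tax: taxable = $3,795.00
  3.16% × $3,795.00 = $119.92

$119.92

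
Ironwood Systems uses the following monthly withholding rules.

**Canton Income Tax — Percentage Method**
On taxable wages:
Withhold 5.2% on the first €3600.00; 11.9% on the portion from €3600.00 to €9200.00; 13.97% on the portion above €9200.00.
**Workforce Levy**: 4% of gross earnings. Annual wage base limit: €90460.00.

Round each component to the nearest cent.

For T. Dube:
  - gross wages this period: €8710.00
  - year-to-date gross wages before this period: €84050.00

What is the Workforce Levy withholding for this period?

Workforce Levy: cap €90460.00 − YTD €84050.00 = €6410.00 subject; 4% × €6410.00 = €256.40

€256.40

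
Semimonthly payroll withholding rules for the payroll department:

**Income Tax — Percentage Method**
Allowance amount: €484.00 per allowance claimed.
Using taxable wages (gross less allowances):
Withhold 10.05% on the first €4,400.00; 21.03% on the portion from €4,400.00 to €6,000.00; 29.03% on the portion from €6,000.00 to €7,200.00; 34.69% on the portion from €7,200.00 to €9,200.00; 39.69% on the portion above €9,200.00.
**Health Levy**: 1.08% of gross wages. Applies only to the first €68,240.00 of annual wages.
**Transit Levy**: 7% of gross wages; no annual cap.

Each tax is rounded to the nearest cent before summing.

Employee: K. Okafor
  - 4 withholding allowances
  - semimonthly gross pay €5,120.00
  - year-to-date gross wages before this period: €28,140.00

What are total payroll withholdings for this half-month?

Income Tax: taxable = €5,120.00 − 4×€484.00 = €3,184.00
  10.05% × €3,184.00 = €319.99
Health Levy: 1.08% × €5,120.00 = €55.30
Transit Levy: 7% × €5,120.00 = €358.40
Total: €319.99 + €55.30 + €358.40 = €733.69

€733.69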